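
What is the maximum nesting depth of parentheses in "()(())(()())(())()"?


Input: "()(())(()())(())()"
Tracking depth:
  Position 0 '(': depth becomes 1
  Position 1 ')': depth becomes 0
  Position 2 '(': depth becomes 1
  Position 3 '(': depth becomes 2
  Position 4 ')': depth becomes 1
  Position 5 ')': depth becomes 0
  Position 6 '(': depth becomes 1
  Position 7 '(': depth becomes 2
  Position 8 ')': depth becomes 1
  Position 9 '(': depth becomes 2
  Position 10 ')': depth becomes 1
  Position 11 ')': depth becomes 0
  Position 12 '(': depth becomes 1
  Position 13 '(': depth becomes 2
  Position 14 ')': depth becomes 1
  Position 15 ')': depth becomes 0
  Position 16 '(': depth becomes 1
  Position 17 ')': depth becomes 0
Maximum depth reached: 2

2


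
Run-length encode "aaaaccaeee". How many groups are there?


Input: aaaaccaeee
Scanning for consecutive runs:
  Group 1: 'a' x 4 (positions 0-3)
  Group 2: 'c' x 2 (positions 4-5)
  Group 3: 'a' x 1 (positions 6-6)
  Group 4: 'e' x 3 (positions 7-9)
Total groups: 4

4


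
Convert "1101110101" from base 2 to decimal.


Input: "1101110101" in base 2
Positional expansion:
  Digit '1' (value 1) x 2^9 = 512
  Digit '1' (value 1) x 2^8 = 256
  Digit '0' (value 0) x 2^7 = 0
  Digit '1' (value 1) x 2^6 = 64
  Digit '1' (value 1) x 2^5 = 32
  Digit '1' (value 1) x 2^4 = 16
  Digit '0' (value 0) x 2^3 = 0
  Digit '1' (value 1) x 2^2 = 4
  Digit '0' (value 0) x 2^1 = 0
  Digit '1' (value 1) x 2^0 = 1
Sum = 885

885


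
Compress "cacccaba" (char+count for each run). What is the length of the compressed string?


Input: cacccaba
Runs:
  'c' x 1 => "c1"
  'a' x 1 => "a1"
  'c' x 3 => "c3"
  'a' x 1 => "a1"
  'b' x 1 => "b1"
  'a' x 1 => "a1"
Compressed: "c1a1c3a1b1a1"
Compressed length: 12

12


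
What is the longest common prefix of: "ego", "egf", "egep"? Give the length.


Words: ego, egf, egep
  Position 0: all 'e' => match
  Position 1: all 'g' => match
  Position 2: ('o', 'f', 'e') => mismatch, stop
LCP = "eg" (length 2)

2


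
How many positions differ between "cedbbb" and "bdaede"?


Comparing "cedbbb" and "bdaede" position by position:
  Position 0: 'c' vs 'b' => DIFFER
  Position 1: 'e' vs 'd' => DIFFER
  Position 2: 'd' vs 'a' => DIFFER
  Position 3: 'b' vs 'e' => DIFFER
  Position 4: 'b' vs 'd' => DIFFER
  Position 5: 'b' vs 'e' => DIFFER
Positions that differ: 6

6


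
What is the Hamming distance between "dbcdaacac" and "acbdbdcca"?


Comparing "dbcdaacac" and "acbdbdcca" position by position:
  Position 0: 'd' vs 'a' => differ
  Position 1: 'b' vs 'c' => differ
  Position 2: 'c' vs 'b' => differ
  Position 3: 'd' vs 'd' => same
  Position 4: 'a' vs 'b' => differ
  Position 5: 'a' vs 'd' => differ
  Position 6: 'c' vs 'c' => same
  Position 7: 'a' vs 'c' => differ
  Position 8: 'c' vs 'a' => differ
Total differences (Hamming distance): 7

7


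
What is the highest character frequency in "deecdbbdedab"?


Input: deecdbbdedab
Character counts:
  'a': 1
  'b': 3
  'c': 1
  'd': 4
  'e': 3
Maximum frequency: 4

4


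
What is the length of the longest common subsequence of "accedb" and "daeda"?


LCS of "accedb" and "daeda"
DP table:
           d    a    e    d    a
      0    0    0    0    0    0
  a   0    0    1    1    1    1
  c   0    0    1    1    1    1
  c   0    0    1    1    1    1
  e   0    0    1    2    2    2
  d   0    1    1    2    3    3
  b   0    1    1    2    3    3
LCS length = dp[6][5] = 3

3


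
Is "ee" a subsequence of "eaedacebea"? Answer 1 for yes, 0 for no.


Check if "ee" is a subsequence of "eaedacebea"
Greedy scan:
  Position 0 ('e'): matches sub[0] = 'e'
  Position 1 ('a'): no match needed
  Position 2 ('e'): matches sub[1] = 'e'
  Position 3 ('d'): no match needed
  Position 4 ('a'): no match needed
  Position 5 ('c'): no match needed
  Position 6 ('e'): no match needed
  Position 7 ('b'): no match needed
  Position 8 ('e'): no match needed
  Position 9 ('a'): no match needed
All 2 characters matched => is a subsequence

1


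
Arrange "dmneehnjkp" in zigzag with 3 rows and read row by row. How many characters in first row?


Zigzag "dmneehnjkp" into 3 rows:
Placing characters:
  'd' => row 0
  'm' => row 1
  'n' => row 2
  'e' => row 1
  'e' => row 0
  'h' => row 1
  'n' => row 2
  'j' => row 1
  'k' => row 0
  'p' => row 1
Rows:
  Row 0: "dek"
  Row 1: "mehjp"
  Row 2: "nn"
First row length: 3

3


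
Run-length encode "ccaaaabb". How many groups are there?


Input: ccaaaabb
Scanning for consecutive runs:
  Group 1: 'c' x 2 (positions 0-1)
  Group 2: 'a' x 4 (positions 2-5)
  Group 3: 'b' x 2 (positions 6-7)
Total groups: 3

3


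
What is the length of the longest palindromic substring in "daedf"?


Input: "daedf"
Checking substrings for palindromes:
  No multi-char palindromic substrings found
Longest palindromic substring: "d" with length 1

1


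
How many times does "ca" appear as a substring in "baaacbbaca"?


Searching for "ca" in "baaacbbaca"
Scanning each position:
  Position 0: "ba" => no
  Position 1: "aa" => no
  Position 2: "aa" => no
  Position 3: "ac" => no
  Position 4: "cb" => no
  Position 5: "bb" => no
  Position 6: "ba" => no
  Position 7: "ac" => no
  Position 8: "ca" => MATCH
Total occurrences: 1

1


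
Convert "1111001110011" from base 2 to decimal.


Input: "1111001110011" in base 2
Positional expansion:
  Digit '1' (value 1) x 2^12 = 4096
  Digit '1' (value 1) x 2^11 = 2048
  Digit '1' (value 1) x 2^10 = 1024
  Digit '1' (value 1) x 2^9 = 512
  Digit '0' (value 0) x 2^8 = 0
  Digit '0' (value 0) x 2^7 = 0
  Digit '1' (value 1) x 2^6 = 64
  Digit '1' (value 1) x 2^5 = 32
  Digit '1' (value 1) x 2^4 = 16
  Digit '0' (value 0) x 2^3 = 0
  Digit '0' (value 0) x 2^2 = 0
  Digit '1' (value 1) x 2^1 = 2
  Digit '1' (value 1) x 2^0 = 1
Sum = 7795

7795


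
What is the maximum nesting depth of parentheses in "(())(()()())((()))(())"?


Input: "(())(()()())((()))(())"
Tracking depth:
  Position 0 '(': depth becomes 1
  Position 1 '(': depth becomes 2
  Position 2 ')': depth becomes 1
  Position 3 ')': depth becomes 0
  Position 4 '(': depth becomes 1
  Position 5 '(': depth becomes 2
  Position 6 ')': depth becomes 1
  Position 7 '(': depth becomes 2
  Position 8 ')': depth becomes 1
  Position 9 '(': depth becomes 2
  Position 10 ')': depth becomes 1
  Position 11 ')': depth becomes 0
  Position 12 '(': depth becomes 1
  Position 13 '(': depth becomes 2
  Position 14 '(': depth becomes 3
  Position 15 ')': depth becomes 2
  Position 16 ')': depth becomes 1
  Position 17 ')': depth becomes 0
  Position 18 '(': depth becomes 1
  Position 19 '(': depth becomes 2
  Position 20 ')': depth becomes 1
  Position 21 ')': depth becomes 0
Maximum depth reached: 3

3


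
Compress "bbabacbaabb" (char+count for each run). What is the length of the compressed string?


Input: bbabacbaabb
Runs:
  'b' x 2 => "b2"
  'a' x 1 => "a1"
  'b' x 1 => "b1"
  'a' x 1 => "a1"
  'c' x 1 => "c1"
  'b' x 1 => "b1"
  'a' x 2 => "a2"
  'b' x 2 => "b2"
Compressed: "b2a1b1a1c1b1a2b2"
Compressed length: 16

16


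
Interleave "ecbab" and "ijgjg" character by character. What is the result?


Interleaving "ecbab" and "ijgjg":
  Position 0: 'e' from first, 'i' from second => "ei"
  Position 1: 'c' from first, 'j' from second => "cj"
  Position 2: 'b' from first, 'g' from second => "bg"
  Position 3: 'a' from first, 'j' from second => "aj"
  Position 4: 'b' from first, 'g' from second => "bg"
Result: eicjbgajbg

eicjbgajbg


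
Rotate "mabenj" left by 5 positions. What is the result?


Input: "mabenj", rotate left by 5
First 5 characters: "maben"
Remaining characters: "j"
Concatenate remaining + first: "j" + "maben" = "jmaben"

jmaben


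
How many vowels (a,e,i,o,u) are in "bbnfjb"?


Input: bbnfjb
Checking each character:
  'b' at position 0: consonant
  'b' at position 1: consonant
  'n' at position 2: consonant
  'f' at position 3: consonant
  'j' at position 4: consonant
  'b' at position 5: consonant
Total vowels: 0

0


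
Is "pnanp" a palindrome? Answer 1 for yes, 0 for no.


Input: pnanp
Reversed: pnanp
  Compare pos 0 ('p') with pos 4 ('p'): match
  Compare pos 1 ('n') with pos 3 ('n'): match
Result: palindrome

1


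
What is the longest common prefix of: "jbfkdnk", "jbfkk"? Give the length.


Words: jbfkdnk, jbfkk
  Position 0: all 'j' => match
  Position 1: all 'b' => match
  Position 2: all 'f' => match
  Position 3: all 'k' => match
  Position 4: ('d', 'k') => mismatch, stop
LCP = "jbfk" (length 4)

4


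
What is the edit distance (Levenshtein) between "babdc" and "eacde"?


Computing edit distance: "babdc" -> "eacde"
DP table:
           e    a    c    d    e
      0    1    2    3    4    5
  b   1    1    2    3    4    5
  a   2    2    1    2    3    4
  b   3    3    2    2    3    4
  d   4    4    3    3    2    3
  c   5    5    4    3    3    3
Edit distance = dp[5][5] = 3

3


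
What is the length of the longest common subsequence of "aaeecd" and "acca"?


LCS of "aaeecd" and "acca"
DP table:
           a    c    c    a
      0    0    0    0    0
  a   0    1    1    1    1
  a   0    1    1    1    2
  e   0    1    1    1    2
  e   0    1    1    1    2
  c   0    1    2    2    2
  d   0    1    2    2    2
LCS length = dp[6][4] = 2

2


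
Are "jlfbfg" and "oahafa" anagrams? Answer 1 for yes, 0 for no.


Strings: "jlfbfg", "oahafa"
Sorted first:  bffgjl
Sorted second: aaafho
Differ at position 0: 'b' vs 'a' => not anagrams

0


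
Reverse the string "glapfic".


Input: glapfic
Reading characters right to left:
  Position 6: 'c'
  Position 5: 'i'
  Position 4: 'f'
  Position 3: 'p'
  Position 2: 'a'
  Position 1: 'l'
  Position 0: 'g'
Reversed: cifpalg

cifpalg


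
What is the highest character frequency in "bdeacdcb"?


Input: bdeacdcb
Character counts:
  'a': 1
  'b': 2
  'c': 2
  'd': 2
  'e': 1
Maximum frequency: 2

2


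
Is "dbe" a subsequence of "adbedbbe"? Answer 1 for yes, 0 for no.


Check if "dbe" is a subsequence of "adbedbbe"
Greedy scan:
  Position 0 ('a'): no match needed
  Position 1 ('d'): matches sub[0] = 'd'
  Position 2 ('b'): matches sub[1] = 'b'
  Position 3 ('e'): matches sub[2] = 'e'
  Position 4 ('d'): no match needed
  Position 5 ('b'): no match needed
  Position 6 ('b'): no match needed
  Position 7 ('e'): no match needed
All 3 characters matched => is a subsequence

1


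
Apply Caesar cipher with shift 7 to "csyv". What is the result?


Caesar cipher: shift "csyv" by 7
  'c' (pos 2) + 7 = pos 9 = 'j'
  's' (pos 18) + 7 = pos 25 = 'z'
  'y' (pos 24) + 7 = pos 5 = 'f'
  'v' (pos 21) + 7 = pos 2 = 'c'
Result: jzfc

jzfc


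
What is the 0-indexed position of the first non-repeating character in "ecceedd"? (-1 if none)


Input: ecceedd
Character frequencies:
  'c': 2
  'd': 2
  'e': 3
Scanning left to right for freq == 1:
  Position 0 ('e'): freq=3, skip
  Position 1 ('c'): freq=2, skip
  Position 2 ('c'): freq=2, skip
  Position 3 ('e'): freq=3, skip
  Position 4 ('e'): freq=3, skip
  Position 5 ('d'): freq=2, skip
  Position 6 ('d'): freq=2, skip
  No unique character found => answer = -1

-1


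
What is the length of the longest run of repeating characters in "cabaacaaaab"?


Input: "cabaacaaaab"
Scanning for longest run:
  Position 1 ('a'): new char, reset run to 1
  Position 2 ('b'): new char, reset run to 1
  Position 3 ('a'): new char, reset run to 1
  Position 4 ('a'): continues run of 'a', length=2
  Position 5 ('c'): new char, reset run to 1
  Position 6 ('a'): new char, reset run to 1
  Position 7 ('a'): continues run of 'a', length=2
  Position 8 ('a'): continues run of 'a', length=3
  Position 9 ('a'): continues run of 'a', length=4
  Position 10 ('b'): new char, reset run to 1
Longest run: 'a' with length 4

4


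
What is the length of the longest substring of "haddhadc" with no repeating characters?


Input: "haddhadc"
Sliding window (track last position of each char):
  Position 0 ('h'): window [0,0] length 1 -- new best
  Position 1 ('a'): window [0,1] length 2 -- new best
  Position 2 ('d'): window [0,2] length 3 -- new best
  Position 3 ('d'): repeat (last at 2), move window start to 3
  Position 3 ('d'): window [3,3] length 1
  Position 4 ('h'): window [3,4] length 2
  Position 5 ('a'): window [3,5] length 3
  Position 6 ('d'): repeat (last at 3), move window start to 4
  Position 6 ('d'): window [4,6] length 3
  Position 7 ('c'): window [4,7] length 4 -- new best
Longest substring with no repeats: "hadc" with length 4

4


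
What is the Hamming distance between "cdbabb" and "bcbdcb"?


Comparing "cdbabb" and "bcbdcb" position by position:
  Position 0: 'c' vs 'b' => differ
  Position 1: 'd' vs 'c' => differ
  Position 2: 'b' vs 'b' => same
  Position 3: 'a' vs 'd' => differ
  Position 4: 'b' vs 'c' => differ
  Position 5: 'b' vs 'b' => same
Total differences (Hamming distance): 4

4


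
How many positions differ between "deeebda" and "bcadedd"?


Comparing "deeebda" and "bcadedd" position by position:
  Position 0: 'd' vs 'b' => DIFFER
  Position 1: 'e' vs 'c' => DIFFER
  Position 2: 'e' vs 'a' => DIFFER
  Position 3: 'e' vs 'd' => DIFFER
  Position 4: 'b' vs 'e' => DIFFER
  Position 5: 'd' vs 'd' => same
  Position 6: 'a' vs 'd' => DIFFER
Positions that differ: 6

6


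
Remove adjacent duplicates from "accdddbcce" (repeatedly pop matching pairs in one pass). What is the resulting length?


Input: accdddbcce
Stack-based adjacent duplicate removal:
  Read 'a': push. Stack: a
  Read 'c': push. Stack: ac
  Read 'c': matches stack top 'c' => pop. Stack: a
  Read 'd': push. Stack: ad
  Read 'd': matches stack top 'd' => pop. Stack: a
  Read 'd': push. Stack: ad
  Read 'b': push. Stack: adb
  Read 'c': push. Stack: adbc
  Read 'c': matches stack top 'c' => pop. Stack: adb
  Read 'e': push. Stack: adbe
Final stack: "adbe" (length 4)

4


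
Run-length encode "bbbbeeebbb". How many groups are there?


Input: bbbbeeebbb
Scanning for consecutive runs:
  Group 1: 'b' x 4 (positions 0-3)
  Group 2: 'e' x 3 (positions 4-6)
  Group 3: 'b' x 3 (positions 7-9)
Total groups: 3

3


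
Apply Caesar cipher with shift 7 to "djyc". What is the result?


Caesar cipher: shift "djyc" by 7
  'd' (pos 3) + 7 = pos 10 = 'k'
  'j' (pos 9) + 7 = pos 16 = 'q'
  'y' (pos 24) + 7 = pos 5 = 'f'
  'c' (pos 2) + 7 = pos 9 = 'j'
Result: kqfj

kqfj


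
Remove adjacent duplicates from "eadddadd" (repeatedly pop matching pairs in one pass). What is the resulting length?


Input: eadddadd
Stack-based adjacent duplicate removal:
  Read 'e': push. Stack: e
  Read 'a': push. Stack: ea
  Read 'd': push. Stack: ead
  Read 'd': matches stack top 'd' => pop. Stack: ea
  Read 'd': push. Stack: ead
  Read 'a': push. Stack: eada
  Read 'd': push. Stack: eadad
  Read 'd': matches stack top 'd' => pop. Stack: eada
Final stack: "eada" (length 4)

4


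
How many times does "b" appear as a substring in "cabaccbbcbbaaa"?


Searching for "b" in "cabaccbbcbbaaa"
Scanning each position:
  Position 0: "c" => no
  Position 1: "a" => no
  Position 2: "b" => MATCH
  Position 3: "a" => no
  Position 4: "c" => no
  Position 5: "c" => no
  Position 6: "b" => MATCH
  Position 7: "b" => MATCH
  Position 8: "c" => no
  Position 9: "b" => MATCH
  Position 10: "b" => MATCH
  Position 11: "a" => no
  Position 12: "a" => no
  Position 13: "a" => no
Total occurrences: 5

5


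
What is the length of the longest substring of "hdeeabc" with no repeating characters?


Input: "hdeeabc"
Sliding window (track last position of each char):
  Position 0 ('h'): window [0,0] length 1 -- new best
  Position 1 ('d'): window [0,1] length 2 -- new best
  Position 2 ('e'): window [0,2] length 3 -- new best
  Position 3 ('e'): repeat (last at 2), move window start to 3
  Position 3 ('e'): window [3,3] length 1
  Position 4 ('a'): window [3,4] length 2
  Position 5 ('b'): window [3,5] length 3
  Position 6 ('c'): window [3,6] length 4 -- new best
Longest substring with no repeats: "eabc" with length 4

4


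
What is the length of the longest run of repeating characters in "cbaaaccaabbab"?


Input: "cbaaaccaabbab"
Scanning for longest run:
  Position 1 ('b'): new char, reset run to 1
  Position 2 ('a'): new char, reset run to 1
  Position 3 ('a'): continues run of 'a', length=2
  Position 4 ('a'): continues run of 'a', length=3
  Position 5 ('c'): new char, reset run to 1
  Position 6 ('c'): continues run of 'c', length=2
  Position 7 ('a'): new char, reset run to 1
  Position 8 ('a'): continues run of 'a', length=2
  Position 9 ('b'): new char, reset run to 1
  Position 10 ('b'): continues run of 'b', length=2
  Position 11 ('a'): new char, reset run to 1
  Position 12 ('b'): new char, reset run to 1
Longest run: 'a' with length 3

3


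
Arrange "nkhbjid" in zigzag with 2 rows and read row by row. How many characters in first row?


Zigzag "nkhbjid" into 2 rows:
Placing characters:
  'n' => row 0
  'k' => row 1
  'h' => row 0
  'b' => row 1
  'j' => row 0
  'i' => row 1
  'd' => row 0
Rows:
  Row 0: "nhjd"
  Row 1: "kbi"
First row length: 4

4


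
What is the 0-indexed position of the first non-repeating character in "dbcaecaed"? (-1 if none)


Input: dbcaecaed
Character frequencies:
  'a': 2
  'b': 1
  'c': 2
  'd': 2
  'e': 2
Scanning left to right for freq == 1:
  Position 0 ('d'): freq=2, skip
  Position 1 ('b'): unique! => answer = 1

1


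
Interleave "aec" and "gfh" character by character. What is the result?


Interleaving "aec" and "gfh":
  Position 0: 'a' from first, 'g' from second => "ag"
  Position 1: 'e' from first, 'f' from second => "ef"
  Position 2: 'c' from first, 'h' from second => "ch"
Result: agefch

agefch


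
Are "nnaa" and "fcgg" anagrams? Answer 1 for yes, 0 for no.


Strings: "nnaa", "fcgg"
Sorted first:  aann
Sorted second: cfgg
Differ at position 0: 'a' vs 'c' => not anagrams

0


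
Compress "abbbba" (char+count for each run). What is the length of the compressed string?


Input: abbbba
Runs:
  'a' x 1 => "a1"
  'b' x 4 => "b4"
  'a' x 1 => "a1"
Compressed: "a1b4a1"
Compressed length: 6

6


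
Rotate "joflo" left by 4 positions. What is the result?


Input: "joflo", rotate left by 4
First 4 characters: "jofl"
Remaining characters: "o"
Concatenate remaining + first: "o" + "jofl" = "ojofl"

ojofl


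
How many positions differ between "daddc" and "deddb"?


Comparing "daddc" and "deddb" position by position:
  Position 0: 'd' vs 'd' => same
  Position 1: 'a' vs 'e' => DIFFER
  Position 2: 'd' vs 'd' => same
  Position 3: 'd' vs 'd' => same
  Position 4: 'c' vs 'b' => DIFFER
Positions that differ: 2

2


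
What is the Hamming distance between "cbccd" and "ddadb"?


Comparing "cbccd" and "ddadb" position by position:
  Position 0: 'c' vs 'd' => differ
  Position 1: 'b' vs 'd' => differ
  Position 2: 'c' vs 'a' => differ
  Position 3: 'c' vs 'd' => differ
  Position 4: 'd' vs 'b' => differ
Total differences (Hamming distance): 5

5


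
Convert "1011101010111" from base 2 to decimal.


Input: "1011101010111" in base 2
Positional expansion:
  Digit '1' (value 1) x 2^12 = 4096
  Digit '0' (value 0) x 2^11 = 0
  Digit '1' (value 1) x 2^10 = 1024
  Digit '1' (value 1) x 2^9 = 512
  Digit '1' (value 1) x 2^8 = 256
  Digit '0' (value 0) x 2^7 = 0
  Digit '1' (value 1) x 2^6 = 64
  Digit '0' (value 0) x 2^5 = 0
  Digit '1' (value 1) x 2^4 = 16
  Digit '0' (value 0) x 2^3 = 0
  Digit '1' (value 1) x 2^2 = 4
  Digit '1' (value 1) x 2^1 = 2
  Digit '1' (value 1) x 2^0 = 1
Sum = 5975

5975


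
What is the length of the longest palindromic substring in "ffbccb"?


Input: "ffbccb"
Checking substrings for palindromes:
  [2:6] "bccb" (len 4) => palindrome
  [0:2] "ff" (len 2) => palindrome
  [3:5] "cc" (len 2) => palindrome
Longest palindromic substring: "bccb" with length 4

4


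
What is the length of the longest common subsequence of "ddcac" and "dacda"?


LCS of "ddcac" and "dacda"
DP table:
           d    a    c    d    a
      0    0    0    0    0    0
  d   0    1    1    1    1    1
  d   0    1    1    1    2    2
  c   0    1    1    2    2    2
  a   0    1    2    2    2    3
  c   0    1    2    3    3    3
LCS length = dp[5][5] = 3

3


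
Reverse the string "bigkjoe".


Input: bigkjoe
Reading characters right to left:
  Position 6: 'e'
  Position 5: 'o'
  Position 4: 'j'
  Position 3: 'k'
  Position 2: 'g'
  Position 1: 'i'
  Position 0: 'b'
Reversed: eojkgib

eojkgib


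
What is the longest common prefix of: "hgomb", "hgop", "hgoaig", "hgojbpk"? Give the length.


Words: hgomb, hgop, hgoaig, hgojbpk
  Position 0: all 'h' => match
  Position 1: all 'g' => match
  Position 2: all 'o' => match
  Position 3: ('m', 'p', 'a', 'j') => mismatch, stop
LCP = "hgo" (length 3)

3


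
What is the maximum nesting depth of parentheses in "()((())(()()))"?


Input: "()((())(()()))"
Tracking depth:
  Position 0 '(': depth becomes 1
  Position 1 ')': depth becomes 0
  Position 2 '(': depth becomes 1
  Position 3 '(': depth becomes 2
  Position 4 '(': depth becomes 3
  Position 5 ')': depth becomes 2
  Position 6 ')': depth becomes 1
  Position 7 '(': depth becomes 2
  Position 8 '(': depth becomes 3
  Position 9 ')': depth becomes 2
  Position 10 '(': depth becomes 3
  Position 11 ')': depth becomes 2
  Position 12 ')': depth becomes 1
  Position 13 ')': depth becomes 0
Maximum depth reached: 3

3


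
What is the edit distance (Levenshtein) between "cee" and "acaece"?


Computing edit distance: "cee" -> "acaece"
DP table:
           a    c    a    e    c    e
      0    1    2    3    4    5    6
  c   1    1    1    2    3    4    5
  e   2    2    2    2    2    3    4
  e   3    3    3    3    2    3    3
Edit distance = dp[3][6] = 3

3


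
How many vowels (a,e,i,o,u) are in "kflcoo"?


Input: kflcoo
Checking each character:
  'k' at position 0: consonant
  'f' at position 1: consonant
  'l' at position 2: consonant
  'c' at position 3: consonant
  'o' at position 4: vowel (running total: 1)
  'o' at position 5: vowel (running total: 2)
Total vowels: 2

2


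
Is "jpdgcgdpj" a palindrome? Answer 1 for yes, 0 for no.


Input: jpdgcgdpj
Reversed: jpdgcgdpj
  Compare pos 0 ('j') with pos 8 ('j'): match
  Compare pos 1 ('p') with pos 7 ('p'): match
  Compare pos 2 ('d') with pos 6 ('d'): match
  Compare pos 3 ('g') with pos 5 ('g'): match
Result: palindrome

1


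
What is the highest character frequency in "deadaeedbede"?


Input: deadaeedbede
Character counts:
  'a': 2
  'b': 1
  'd': 4
  'e': 5
Maximum frequency: 5

5


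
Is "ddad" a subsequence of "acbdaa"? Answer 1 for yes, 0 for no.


Check if "ddad" is a subsequence of "acbdaa"
Greedy scan:
  Position 0 ('a'): no match needed
  Position 1 ('c'): no match needed
  Position 2 ('b'): no match needed
  Position 3 ('d'): matches sub[0] = 'd'
  Position 4 ('a'): no match needed
  Position 5 ('a'): no match needed
Only matched 1/4 characters => not a subsequence

0


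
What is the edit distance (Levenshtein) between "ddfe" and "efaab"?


Computing edit distance: "ddfe" -> "efaab"
DP table:
           e    f    a    a    b
      0    1    2    3    4    5
  d   1    1    2    3    4    5
  d   2    2    2    3    4    5
  f   3    3    2    3    4    5
  e   4    3    3    3    4    5
Edit distance = dp[4][5] = 5

5


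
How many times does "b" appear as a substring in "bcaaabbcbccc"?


Searching for "b" in "bcaaabbcbccc"
Scanning each position:
  Position 0: "b" => MATCH
  Position 1: "c" => no
  Position 2: "a" => no
  Position 3: "a" => no
  Position 4: "a" => no
  Position 5: "b" => MATCH
  Position 6: "b" => MATCH
  Position 7: "c" => no
  Position 8: "b" => MATCH
  Position 9: "c" => no
  Position 10: "c" => no
  Position 11: "c" => no
Total occurrences: 4

4


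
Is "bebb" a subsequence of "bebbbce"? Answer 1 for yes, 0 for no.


Check if "bebb" is a subsequence of "bebbbce"
Greedy scan:
  Position 0 ('b'): matches sub[0] = 'b'
  Position 1 ('e'): matches sub[1] = 'e'
  Position 2 ('b'): matches sub[2] = 'b'
  Position 3 ('b'): matches sub[3] = 'b'
  Position 4 ('b'): no match needed
  Position 5 ('c'): no match needed
  Position 6 ('e'): no match needed
All 4 characters matched => is a subsequence

1


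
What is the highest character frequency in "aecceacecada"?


Input: aecceacecada
Character counts:
  'a': 4
  'c': 4
  'd': 1
  'e': 3
Maximum frequency: 4

4


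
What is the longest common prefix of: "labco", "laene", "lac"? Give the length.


Words: labco, laene, lac
  Position 0: all 'l' => match
  Position 1: all 'a' => match
  Position 2: ('b', 'e', 'c') => mismatch, stop
LCP = "la" (length 2)

2


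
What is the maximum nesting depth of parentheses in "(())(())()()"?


Input: "(())(())()()"
Tracking depth:
  Position 0 '(': depth becomes 1
  Position 1 '(': depth becomes 2
  Position 2 ')': depth becomes 1
  Position 3 ')': depth becomes 0
  Position 4 '(': depth becomes 1
  Position 5 '(': depth becomes 2
  Position 6 ')': depth becomes 1
  Position 7 ')': depth becomes 0
  Position 8 '(': depth becomes 1
  Position 9 ')': depth becomes 0
  Position 10 '(': depth becomes 1
  Position 11 ')': depth becomes 0
Maximum depth reached: 2

2


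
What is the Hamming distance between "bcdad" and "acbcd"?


Comparing "bcdad" and "acbcd" position by position:
  Position 0: 'b' vs 'a' => differ
  Position 1: 'c' vs 'c' => same
  Position 2: 'd' vs 'b' => differ
  Position 3: 'a' vs 'c' => differ
  Position 4: 'd' vs 'd' => same
Total differences (Hamming distance): 3

3


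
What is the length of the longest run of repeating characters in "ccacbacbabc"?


Input: "ccacbacbabc"
Scanning for longest run:
  Position 1 ('c'): continues run of 'c', length=2
  Position 2 ('a'): new char, reset run to 1
  Position 3 ('c'): new char, reset run to 1
  Position 4 ('b'): new char, reset run to 1
  Position 5 ('a'): new char, reset run to 1
  Position 6 ('c'): new char, reset run to 1
  Position 7 ('b'): new char, reset run to 1
  Position 8 ('a'): new char, reset run to 1
  Position 9 ('b'): new char, reset run to 1
  Position 10 ('c'): new char, reset run to 1
Longest run: 'c' with length 2

2


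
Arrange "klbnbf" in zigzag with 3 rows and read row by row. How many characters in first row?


Zigzag "klbnbf" into 3 rows:
Placing characters:
  'k' => row 0
  'l' => row 1
  'b' => row 2
  'n' => row 1
  'b' => row 0
  'f' => row 1
Rows:
  Row 0: "kb"
  Row 1: "lnf"
  Row 2: "b"
First row length: 2

2


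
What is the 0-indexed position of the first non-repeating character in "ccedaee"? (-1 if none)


Input: ccedaee
Character frequencies:
  'a': 1
  'c': 2
  'd': 1
  'e': 3
Scanning left to right for freq == 1:
  Position 0 ('c'): freq=2, skip
  Position 1 ('c'): freq=2, skip
  Position 2 ('e'): freq=3, skip
  Position 3 ('d'): unique! => answer = 3

3


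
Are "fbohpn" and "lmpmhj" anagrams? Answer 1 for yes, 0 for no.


Strings: "fbohpn", "lmpmhj"
Sorted first:  bfhnop
Sorted second: hjlmmp
Differ at position 0: 'b' vs 'h' => not anagrams

0


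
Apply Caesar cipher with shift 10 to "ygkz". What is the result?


Caesar cipher: shift "ygkz" by 10
  'y' (pos 24) + 10 = pos 8 = 'i'
  'g' (pos 6) + 10 = pos 16 = 'q'
  'k' (pos 10) + 10 = pos 20 = 'u'
  'z' (pos 25) + 10 = pos 9 = 'j'
Result: iquj

iquj


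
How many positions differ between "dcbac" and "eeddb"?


Comparing "dcbac" and "eeddb" position by position:
  Position 0: 'd' vs 'e' => DIFFER
  Position 1: 'c' vs 'e' => DIFFER
  Position 2: 'b' vs 'd' => DIFFER
  Position 3: 'a' vs 'd' => DIFFER
  Position 4: 'c' vs 'b' => DIFFER
Positions that differ: 5

5


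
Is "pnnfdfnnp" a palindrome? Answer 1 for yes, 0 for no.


Input: pnnfdfnnp
Reversed: pnnfdfnnp
  Compare pos 0 ('p') with pos 8 ('p'): match
  Compare pos 1 ('n') with pos 7 ('n'): match
  Compare pos 2 ('n') with pos 6 ('n'): match
  Compare pos 3 ('f') with pos 5 ('f'): match
Result: palindrome

1


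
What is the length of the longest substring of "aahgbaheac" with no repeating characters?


Input: "aahgbaheac"
Sliding window (track last position of each char):
  Position 0 ('a'): window [0,0] length 1 -- new best
  Position 1 ('a'): repeat (last at 0), move window start to 1
  Position 1 ('a'): window [1,1] length 1
  Position 2 ('h'): window [1,2] length 2 -- new best
  Position 3 ('g'): window [1,3] length 3 -- new best
  Position 4 ('b'): window [1,4] length 4 -- new best
  Position 5 ('a'): repeat (last at 1), move window start to 2
  Position 5 ('a'): window [2,5] length 4
  Position 6 ('h'): repeat (last at 2), move window start to 3
  Position 6 ('h'): window [3,6] length 4
  Position 7 ('e'): window [3,7] length 5 -- new best
  Position 8 ('a'): repeat (last at 5), move window start to 6
  Position 8 ('a'): window [6,8] length 3
  Position 9 ('c'): window [6,9] length 4
Longest substring with no repeats: "gbahe" with length 5

5


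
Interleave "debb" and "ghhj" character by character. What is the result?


Interleaving "debb" and "ghhj":
  Position 0: 'd' from first, 'g' from second => "dg"
  Position 1: 'e' from first, 'h' from second => "eh"
  Position 2: 'b' from first, 'h' from second => "bh"
  Position 3: 'b' from first, 'j' from second => "bj"
Result: dgehbhbj

dgehbhbj


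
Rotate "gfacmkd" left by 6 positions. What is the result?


Input: "gfacmkd", rotate left by 6
First 6 characters: "gfacmk"
Remaining characters: "d"
Concatenate remaining + first: "d" + "gfacmk" = "dgfacmk"

dgfacmk


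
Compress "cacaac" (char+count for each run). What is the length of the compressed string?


Input: cacaac
Runs:
  'c' x 1 => "c1"
  'a' x 1 => "a1"
  'c' x 1 => "c1"
  'a' x 2 => "a2"
  'c' x 1 => "c1"
Compressed: "c1a1c1a2c1"
Compressed length: 10

10


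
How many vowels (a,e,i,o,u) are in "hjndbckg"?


Input: hjndbckg
Checking each character:
  'h' at position 0: consonant
  'j' at position 1: consonant
  'n' at position 2: consonant
  'd' at position 3: consonant
  'b' at position 4: consonant
  'c' at position 5: consonant
  'k' at position 6: consonant
  'g' at position 7: consonant
Total vowels: 0

0


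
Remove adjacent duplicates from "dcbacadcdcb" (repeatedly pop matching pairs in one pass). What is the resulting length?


Input: dcbacadcdcb
Stack-based adjacent duplicate removal:
  Read 'd': push. Stack: d
  Read 'c': push. Stack: dc
  Read 'b': push. Stack: dcb
  Read 'a': push. Stack: dcba
  Read 'c': push. Stack: dcbac
  Read 'a': push. Stack: dcbaca
  Read 'd': push. Stack: dcbacad
  Read 'c': push. Stack: dcbacadc
  Read 'd': push. Stack: dcbacadcd
  Read 'c': push. Stack: dcbacadcdc
  Read 'b': push. Stack: dcbacadcdcb
Final stack: "dcbacadcdcb" (length 11)

11


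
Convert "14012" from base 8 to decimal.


Input: "14012" in base 8
Positional expansion:
  Digit '1' (value 1) x 8^4 = 4096
  Digit '4' (value 4) x 8^3 = 2048
  Digit '0' (value 0) x 8^2 = 0
  Digit '1' (value 1) x 8^1 = 8
  Digit '2' (value 2) x 8^0 = 2
Sum = 6154

6154


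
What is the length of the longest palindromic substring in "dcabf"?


Input: "dcabf"
Checking substrings for palindromes:
  No multi-char palindromic substrings found
Longest palindromic substring: "d" with length 1

1


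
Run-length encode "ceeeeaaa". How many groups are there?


Input: ceeeeaaa
Scanning for consecutive runs:
  Group 1: 'c' x 1 (positions 0-0)
  Group 2: 'e' x 4 (positions 1-4)
  Group 3: 'a' x 3 (positions 5-7)
Total groups: 3

3


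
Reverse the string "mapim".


Input: mapim
Reading characters right to left:
  Position 4: 'm'
  Position 3: 'i'
  Position 2: 'p'
  Position 1: 'a'
  Position 0: 'm'
Reversed: mipam

mipam


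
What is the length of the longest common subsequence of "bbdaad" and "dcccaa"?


LCS of "bbdaad" and "dcccaa"
DP table:
           d    c    c    c    a    a
      0    0    0    0    0    0    0
  b   0    0    0    0    0    0    0
  b   0    0    0    0    0    0    0
  d   0    1    1    1    1    1    1
  a   0    1    1    1    1    2    2
  a   0    1    1    1    1    2    3
  d   0    1    1    1    1    2    3
LCS length = dp[6][6] = 3

3


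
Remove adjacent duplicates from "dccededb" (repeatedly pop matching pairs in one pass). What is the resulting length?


Input: dccededb
Stack-based adjacent duplicate removal:
  Read 'd': push. Stack: d
  Read 'c': push. Stack: dc
  Read 'c': matches stack top 'c' => pop. Stack: d
  Read 'e': push. Stack: de
  Read 'd': push. Stack: ded
  Read 'e': push. Stack: dede
  Read 'd': push. Stack: deded
  Read 'b': push. Stack: dededb
Final stack: "dededb" (length 6)

6


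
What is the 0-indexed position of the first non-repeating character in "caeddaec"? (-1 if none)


Input: caeddaec
Character frequencies:
  'a': 2
  'c': 2
  'd': 2
  'e': 2
Scanning left to right for freq == 1:
  Position 0 ('c'): freq=2, skip
  Position 1 ('a'): freq=2, skip
  Position 2 ('e'): freq=2, skip
  Position 3 ('d'): freq=2, skip
  Position 4 ('d'): freq=2, skip
  Position 5 ('a'): freq=2, skip
  Position 6 ('e'): freq=2, skip
  Position 7 ('c'): freq=2, skip
  No unique character found => answer = -1

-1


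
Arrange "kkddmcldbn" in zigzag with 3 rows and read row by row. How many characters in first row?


Zigzag "kkddmcldbn" into 3 rows:
Placing characters:
  'k' => row 0
  'k' => row 1
  'd' => row 2
  'd' => row 1
  'm' => row 0
  'c' => row 1
  'l' => row 2
  'd' => row 1
  'b' => row 0
  'n' => row 1
Rows:
  Row 0: "kmb"
  Row 1: "kdcdn"
  Row 2: "dl"
First row length: 3

3


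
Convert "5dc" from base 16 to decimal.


Input: "5dc" in base 16
Positional expansion:
  Digit '5' (value 5) x 16^2 = 1280
  Digit 'd' (value 13) x 16^1 = 208
  Digit 'c' (value 12) x 16^0 = 12
Sum = 1500

1500


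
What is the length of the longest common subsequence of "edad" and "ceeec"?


LCS of "edad" and "ceeec"
DP table:
           c    e    e    e    c
      0    0    0    0    0    0
  e   0    0    1    1    1    1
  d   0    0    1    1    1    1
  a   0    0    1    1    1    1
  d   0    0    1    1    1    1
LCS length = dp[4][5] = 1

1


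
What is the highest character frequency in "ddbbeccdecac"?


Input: ddbbeccdecac
Character counts:
  'a': 1
  'b': 2
  'c': 4
  'd': 3
  'e': 2
Maximum frequency: 4

4


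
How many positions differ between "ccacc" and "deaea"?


Comparing "ccacc" and "deaea" position by position:
  Position 0: 'c' vs 'd' => DIFFER
  Position 1: 'c' vs 'e' => DIFFER
  Position 2: 'a' vs 'a' => same
  Position 3: 'c' vs 'e' => DIFFER
  Position 4: 'c' vs 'a' => DIFFER
Positions that differ: 4

4


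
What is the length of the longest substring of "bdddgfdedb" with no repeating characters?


Input: "bdddgfdedb"
Sliding window (track last position of each char):
  Position 0 ('b'): window [0,0] length 1 -- new best
  Position 1 ('d'): window [0,1] length 2 -- new best
  Position 2 ('d'): repeat (last at 1), move window start to 2
  Position 2 ('d'): window [2,2] length 1
  Position 3 ('d'): repeat (last at 2), move window start to 3
  Position 3 ('d'): window [3,3] length 1
  Position 4 ('g'): window [3,4] length 2
  Position 5 ('f'): window [3,5] length 3 -- new best
  Position 6 ('d'): repeat (last at 3), move window start to 4
  Position 6 ('d'): window [4,6] length 3
  Position 7 ('e'): window [4,7] length 4 -- new best
  Position 8 ('d'): repeat (last at 6), move window start to 7
  Position 8 ('d'): window [7,8] length 2
  Position 9 ('b'): window [7,9] length 3
Longest substring with no repeats: "gfde" with length 4

4


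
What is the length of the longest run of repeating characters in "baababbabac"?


Input: "baababbabac"
Scanning for longest run:
  Position 1 ('a'): new char, reset run to 1
  Position 2 ('a'): continues run of 'a', length=2
  Position 3 ('b'): new char, reset run to 1
  Position 4 ('a'): new char, reset run to 1
  Position 5 ('b'): new char, reset run to 1
  Position 6 ('b'): continues run of 'b', length=2
  Position 7 ('a'): new char, reset run to 1
  Position 8 ('b'): new char, reset run to 1
  Position 9 ('a'): new char, reset run to 1
  Position 10 ('c'): new char, reset run to 1
Longest run: 'a' with length 2

2


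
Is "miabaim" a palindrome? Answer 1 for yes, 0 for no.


Input: miabaim
Reversed: miabaim
  Compare pos 0 ('m') with pos 6 ('m'): match
  Compare pos 1 ('i') with pos 5 ('i'): match
  Compare pos 2 ('a') with pos 4 ('a'): match
Result: palindrome

1


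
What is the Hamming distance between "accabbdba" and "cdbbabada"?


Comparing "accabbdba" and "cdbbabada" position by position:
  Position 0: 'a' vs 'c' => differ
  Position 1: 'c' vs 'd' => differ
  Position 2: 'c' vs 'b' => differ
  Position 3: 'a' vs 'b' => differ
  Position 4: 'b' vs 'a' => differ
  Position 5: 'b' vs 'b' => same
  Position 6: 'd' vs 'a' => differ
  Position 7: 'b' vs 'd' => differ
  Position 8: 'a' vs 'a' => same
Total differences (Hamming distance): 7

7


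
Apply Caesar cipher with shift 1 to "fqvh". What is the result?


Caesar cipher: shift "fqvh" by 1
  'f' (pos 5) + 1 = pos 6 = 'g'
  'q' (pos 16) + 1 = pos 17 = 'r'
  'v' (pos 21) + 1 = pos 22 = 'w'
  'h' (pos 7) + 1 = pos 8 = 'i'
Result: grwi

grwi


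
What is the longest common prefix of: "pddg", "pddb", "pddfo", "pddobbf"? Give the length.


Words: pddg, pddb, pddfo, pddobbf
  Position 0: all 'p' => match
  Position 1: all 'd' => match
  Position 2: all 'd' => match
  Position 3: ('g', 'b', 'f', 'o') => mismatch, stop
LCP = "pdd" (length 3)

3


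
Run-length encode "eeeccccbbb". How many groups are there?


Input: eeeccccbbb
Scanning for consecutive runs:
  Group 1: 'e' x 3 (positions 0-2)
  Group 2: 'c' x 4 (positions 3-6)
  Group 3: 'b' x 3 (positions 7-9)
Total groups: 3

3


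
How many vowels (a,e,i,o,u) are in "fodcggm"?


Input: fodcggm
Checking each character:
  'f' at position 0: consonant
  'o' at position 1: vowel (running total: 1)
  'd' at position 2: consonant
  'c' at position 3: consonant
  'g' at position 4: consonant
  'g' at position 5: consonant
  'm' at position 6: consonant
Total vowels: 1

1


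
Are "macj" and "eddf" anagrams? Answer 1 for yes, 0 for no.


Strings: "macj", "eddf"
Sorted first:  acjm
Sorted second: ddef
Differ at position 0: 'a' vs 'd' => not anagrams

0


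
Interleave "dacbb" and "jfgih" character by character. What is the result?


Interleaving "dacbb" and "jfgih":
  Position 0: 'd' from first, 'j' from second => "dj"
  Position 1: 'a' from first, 'f' from second => "af"
  Position 2: 'c' from first, 'g' from second => "cg"
  Position 3: 'b' from first, 'i' from second => "bi"
  Position 4: 'b' from first, 'h' from second => "bh"
Result: djafcgbibh

djafcgbibh


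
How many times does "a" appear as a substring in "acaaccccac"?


Searching for "a" in "acaaccccac"
Scanning each position:
  Position 0: "a" => MATCH
  Position 1: "c" => no
  Position 2: "a" => MATCH
  Position 3: "a" => MATCH
  Position 4: "c" => no
  Position 5: "c" => no
  Position 6: "c" => no
  Position 7: "c" => no
  Position 8: "a" => MATCH
  Position 9: "c" => no
Total occurrences: 4

4


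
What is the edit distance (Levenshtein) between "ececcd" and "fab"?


Computing edit distance: "ececcd" -> "fab"
DP table:
           f    a    b
      0    1    2    3
  e   1    1    2    3
  c   2    2    2    3
  e   3    3    3    3
  c   4    4    4    4
  c   5    5    5    5
  d   6    6    6    6
Edit distance = dp[6][3] = 6

6


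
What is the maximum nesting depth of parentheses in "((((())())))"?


Input: "((((())())))"
Tracking depth:
  Position 0 '(': depth becomes 1
  Position 1 '(': depth becomes 2
  Position 2 '(': depth becomes 3
  Position 3 '(': depth becomes 4
  Position 4 '(': depth becomes 5
  Position 5 ')': depth becomes 4
  Position 6 ')': depth becomes 3
  Position 7 '(': depth becomes 4
  Position 8 ')': depth becomes 3
  Position 9 ')': depth becomes 2
  Position 10 ')': depth becomes 1
  Position 11 ')': depth becomes 0
Maximum depth reached: 5

5
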